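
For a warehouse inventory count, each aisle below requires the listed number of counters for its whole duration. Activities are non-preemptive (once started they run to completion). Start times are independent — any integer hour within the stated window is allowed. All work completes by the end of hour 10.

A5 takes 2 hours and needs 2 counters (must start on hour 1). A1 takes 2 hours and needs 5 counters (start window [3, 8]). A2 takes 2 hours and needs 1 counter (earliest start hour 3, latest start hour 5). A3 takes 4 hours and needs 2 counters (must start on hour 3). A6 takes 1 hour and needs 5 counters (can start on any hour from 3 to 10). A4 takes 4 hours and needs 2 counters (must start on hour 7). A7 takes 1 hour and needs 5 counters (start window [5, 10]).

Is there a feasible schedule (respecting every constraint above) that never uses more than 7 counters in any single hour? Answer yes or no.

Schedule A5@1, A1@3, A2@5, A3@3, A6@7, A4@7, A7@8: h1:2  h2:2  h3:7  h4:7  h5:3  h6:3  h7:7  h8:7  h9:2  h10:2 — peak 7 ≤ 7.

yes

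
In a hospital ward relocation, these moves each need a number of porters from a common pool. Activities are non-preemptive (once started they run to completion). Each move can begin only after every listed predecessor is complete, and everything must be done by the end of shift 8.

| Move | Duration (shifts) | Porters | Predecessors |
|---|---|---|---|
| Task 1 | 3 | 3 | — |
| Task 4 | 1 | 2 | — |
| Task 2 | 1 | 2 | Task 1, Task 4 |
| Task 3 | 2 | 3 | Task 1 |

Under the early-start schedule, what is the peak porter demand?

5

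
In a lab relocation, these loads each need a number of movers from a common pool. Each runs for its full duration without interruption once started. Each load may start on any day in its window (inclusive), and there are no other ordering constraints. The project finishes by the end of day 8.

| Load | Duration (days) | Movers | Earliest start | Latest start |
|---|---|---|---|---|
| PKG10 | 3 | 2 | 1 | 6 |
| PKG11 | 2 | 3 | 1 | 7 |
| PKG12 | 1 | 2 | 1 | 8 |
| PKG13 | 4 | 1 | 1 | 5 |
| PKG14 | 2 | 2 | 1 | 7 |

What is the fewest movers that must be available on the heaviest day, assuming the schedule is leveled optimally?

3

Early-start (PKG10@1, PKG11@1, PKG12@1, PKG13@1, PKG14@1) gives peak 10: d1:10  d2:8  d3:3  d4:1  d5:0  d6:0  d7:0  d8:0.
Shift PKG11→5, PKG12→4, PKG14→7.
Schedule PKG10@1, PKG11@5, PKG12@4, PKG13@1, PKG14@7: d1:3  d2:3  d3:3  d4:3  d5:3  d6:3  d7:2  d8:2 — peak 3.
Total mover-days = 22 over 8 days ⇒ peak ≥ ⌈22/8⌉ = 3, so 3 is optimal.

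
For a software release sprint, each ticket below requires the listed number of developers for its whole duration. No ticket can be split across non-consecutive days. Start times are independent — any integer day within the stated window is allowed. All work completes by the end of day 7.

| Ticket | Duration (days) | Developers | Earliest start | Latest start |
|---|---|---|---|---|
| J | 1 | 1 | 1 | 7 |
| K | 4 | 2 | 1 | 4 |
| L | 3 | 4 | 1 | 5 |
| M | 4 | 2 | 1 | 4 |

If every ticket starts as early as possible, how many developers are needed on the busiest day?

9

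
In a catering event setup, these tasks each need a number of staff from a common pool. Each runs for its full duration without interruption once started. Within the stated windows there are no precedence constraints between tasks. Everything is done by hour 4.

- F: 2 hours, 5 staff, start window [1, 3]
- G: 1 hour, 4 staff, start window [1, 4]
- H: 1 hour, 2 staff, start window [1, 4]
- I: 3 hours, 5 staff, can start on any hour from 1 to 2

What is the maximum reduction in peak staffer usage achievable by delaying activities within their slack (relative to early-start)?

Early-start peak: h1:16  h2:10  h3:5  h4:0 ⇒ 16.
Leveled (F@1, G@1, H@3, I@2): h1:9  h2:10  h3:7  h4:5 ⇒ 10.
Reduction 16 − 10 = 6.

6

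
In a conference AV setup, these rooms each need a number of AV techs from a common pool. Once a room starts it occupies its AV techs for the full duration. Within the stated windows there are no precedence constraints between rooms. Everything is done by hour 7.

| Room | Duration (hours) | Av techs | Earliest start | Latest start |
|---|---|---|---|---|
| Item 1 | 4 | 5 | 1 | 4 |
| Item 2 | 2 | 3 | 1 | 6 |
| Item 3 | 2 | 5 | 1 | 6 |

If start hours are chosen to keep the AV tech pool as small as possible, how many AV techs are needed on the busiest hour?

Early-start (Item 1@1, Item 2@1, Item 3@1) gives peak 13: h1:13  h2:13  h3:5  h4:5  h5:0  h6:0  h7:0.
Shift Item 3→5.
Schedule Item 1@1, Item 2@1, Item 3@5: h1:8  h2:8  h3:5  h4:5  h5:5  h6:5  h7:0 — peak 8.

8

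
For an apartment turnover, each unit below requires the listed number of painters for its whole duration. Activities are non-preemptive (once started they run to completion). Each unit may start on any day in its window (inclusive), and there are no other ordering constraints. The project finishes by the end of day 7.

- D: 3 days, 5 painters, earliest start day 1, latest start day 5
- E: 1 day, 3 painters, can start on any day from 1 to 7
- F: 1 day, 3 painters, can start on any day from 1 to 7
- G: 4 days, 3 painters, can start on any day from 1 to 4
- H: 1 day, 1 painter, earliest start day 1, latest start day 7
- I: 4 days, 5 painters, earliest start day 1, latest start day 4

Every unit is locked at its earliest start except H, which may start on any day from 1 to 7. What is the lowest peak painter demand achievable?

H@1: d1:20  d2:13  d3:13  d4:8  d5:0  d6:0  d7:0 → peak 20
H@2: d1:19  d2:14  d3:13  d4:8  d5:0  d6:0  d7:0 → peak 19
H@3: d1:19  d2:13  d3:14  d4:8  d5:0  d6:0  d7:0 → peak 19
H@4: d1:19  d2:13  d3:13  d4:9  d5:0  d6:0  d7:0 → peak 19
H@5: d1:19  d2:13  d3:13  d4:8  d5:1  d6:0  d7:0 → peak 19
H@6: d1:19  d2:13  d3:13  d4:8  d5:0  d6:1  d7:0 → peak 19
H@7: d1:19  d2:13  d3:13  d4:8  d5:0  d6:0  d7:1 → peak 19
Best is H@2, peak 19.

19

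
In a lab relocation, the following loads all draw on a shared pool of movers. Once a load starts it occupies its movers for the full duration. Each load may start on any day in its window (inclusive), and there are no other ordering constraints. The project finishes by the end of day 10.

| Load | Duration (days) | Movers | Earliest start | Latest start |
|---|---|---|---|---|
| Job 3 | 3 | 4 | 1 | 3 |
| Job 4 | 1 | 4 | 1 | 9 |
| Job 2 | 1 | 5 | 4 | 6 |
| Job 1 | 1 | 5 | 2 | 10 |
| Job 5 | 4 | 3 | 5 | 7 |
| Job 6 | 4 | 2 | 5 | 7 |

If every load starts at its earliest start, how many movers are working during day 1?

8

At early start, day 1 has: Job 3, Job 4.
Demand: 4 + 4 = 8.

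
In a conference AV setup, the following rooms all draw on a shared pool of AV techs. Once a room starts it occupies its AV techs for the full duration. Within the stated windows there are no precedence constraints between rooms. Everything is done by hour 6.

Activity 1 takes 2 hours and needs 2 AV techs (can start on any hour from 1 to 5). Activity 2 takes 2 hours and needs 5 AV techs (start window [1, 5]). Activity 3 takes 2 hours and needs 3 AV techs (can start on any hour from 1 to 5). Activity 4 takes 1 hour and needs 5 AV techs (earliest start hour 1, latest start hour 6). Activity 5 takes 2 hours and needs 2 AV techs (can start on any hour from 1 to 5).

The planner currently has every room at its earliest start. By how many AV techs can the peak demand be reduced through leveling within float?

Early-start peak: h1:17  h2:12  h3:0  h4:0  h5:0  h6:0 ⇒ 17.
Leveled (Activity 1@1, Activity 2@1, Activity 3@3, Activity 4@5, Activity 5@3): h1:7  h2:7  h3:5  h4:5  h5:5  h6:0 ⇒ 7.
Reduction 17 − 7 = 10.

10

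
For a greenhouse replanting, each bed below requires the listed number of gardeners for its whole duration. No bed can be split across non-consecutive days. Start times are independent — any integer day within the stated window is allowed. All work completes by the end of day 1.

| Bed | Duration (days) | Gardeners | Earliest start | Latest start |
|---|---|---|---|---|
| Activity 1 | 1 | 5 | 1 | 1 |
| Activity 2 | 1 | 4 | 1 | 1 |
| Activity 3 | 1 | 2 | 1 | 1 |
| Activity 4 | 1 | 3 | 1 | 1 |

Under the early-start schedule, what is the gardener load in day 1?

At early start, day 1 has: Activity 1, Activity 2, Activity 3, Activity 4.
Demand: 5 + 4 + 2 + 3 = 14.

14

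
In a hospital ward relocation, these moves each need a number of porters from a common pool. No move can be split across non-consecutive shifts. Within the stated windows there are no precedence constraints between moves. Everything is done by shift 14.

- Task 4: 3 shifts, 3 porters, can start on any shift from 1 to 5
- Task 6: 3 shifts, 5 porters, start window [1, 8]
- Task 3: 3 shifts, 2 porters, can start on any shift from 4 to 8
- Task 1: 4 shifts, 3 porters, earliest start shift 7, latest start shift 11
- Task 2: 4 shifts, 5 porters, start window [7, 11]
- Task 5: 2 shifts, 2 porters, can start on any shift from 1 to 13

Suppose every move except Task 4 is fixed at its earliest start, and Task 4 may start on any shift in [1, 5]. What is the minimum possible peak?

8

Task 4@1: s1:10  s2:10  s3:8  s4:2  s5:2  s6:2  s7:8  s8:8  s9:8  s10:8  s11:0  s12:0  s13:0  s14:0 → peak 10
Task 4@2: s1:7  s2:10  s3:8  s4:5  s5:2  s6:2  s7:8  s8:8  s9:8  s10:8  s11:0  s12:0  s13:0  s14:0 → peak 10
Task 4@3: s1:7  s2:7  s3:8  s4:5  s5:5  s6:2  s7:8  s8:8  s9:8  s10:8  s11:0  s12:0  s13:0  s14:0 → peak 8
Task 4@4: s1:7  s2:7  s3:5  s4:5  s5:5  s6:5  s7:8  s8:8  s9:8  s10:8  s11:0  s12:0  s13:0  s14:0 → peak 8
Task 4@5: s1:7  s2:7  s3:5  s4:2  s5:5  s6:5  s7:11  s8:8  s9:8  s10:8  s11:0  s12:0  s13:0  s14:0 → peak 11
Best is Task 4@3, peak 8.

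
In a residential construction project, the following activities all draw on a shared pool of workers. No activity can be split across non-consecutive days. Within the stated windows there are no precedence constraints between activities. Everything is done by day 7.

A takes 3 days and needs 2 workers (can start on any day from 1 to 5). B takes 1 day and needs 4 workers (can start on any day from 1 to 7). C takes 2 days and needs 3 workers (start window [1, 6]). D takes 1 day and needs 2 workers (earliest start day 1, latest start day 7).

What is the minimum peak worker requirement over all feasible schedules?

4

Early-start (A@1, B@1, C@1, D@1) gives peak 11: d1:11  d2:5  d3:2  d4:0  d5:0  d6:0  d7:0.
Shift B→4, C→5.
Schedule A@1, B@4, C@5, D@1: d1:4  d2:2  d3:2  d4:4  d5:3  d6:3  d7:0 — peak 4.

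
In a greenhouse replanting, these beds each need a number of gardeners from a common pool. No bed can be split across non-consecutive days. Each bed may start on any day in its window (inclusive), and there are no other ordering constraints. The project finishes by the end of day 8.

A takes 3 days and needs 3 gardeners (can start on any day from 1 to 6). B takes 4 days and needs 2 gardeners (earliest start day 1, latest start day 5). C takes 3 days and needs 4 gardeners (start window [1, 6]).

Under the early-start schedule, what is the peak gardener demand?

9

Early-start schedule: A@1, B@1, C@1.
Load per day: day 1: 9, day 2: 9, day 3: 9, day 4: 2, day 5: 0, day 6: 0, day 7: 0, day 8: 0.
Peak is 9.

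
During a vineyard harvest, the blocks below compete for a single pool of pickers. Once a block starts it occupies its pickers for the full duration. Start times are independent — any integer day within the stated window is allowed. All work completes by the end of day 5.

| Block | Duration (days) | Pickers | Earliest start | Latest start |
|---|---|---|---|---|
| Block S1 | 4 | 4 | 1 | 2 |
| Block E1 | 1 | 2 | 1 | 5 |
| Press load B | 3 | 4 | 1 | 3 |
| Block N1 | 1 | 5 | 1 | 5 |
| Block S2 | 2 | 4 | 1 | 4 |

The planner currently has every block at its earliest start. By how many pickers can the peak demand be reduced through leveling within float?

9

Early-start peak: d1:19  d2:12  d3:8  d4:4  d5:0 ⇒ 19.
Leveled (Block S1@1, Block E1@1, Press load B@1, Block N1@5, Block S2@4): d1:10  d2:8  d3:8  d4:8  d5:9 ⇒ 10.
Reduction 19 − 10 = 9.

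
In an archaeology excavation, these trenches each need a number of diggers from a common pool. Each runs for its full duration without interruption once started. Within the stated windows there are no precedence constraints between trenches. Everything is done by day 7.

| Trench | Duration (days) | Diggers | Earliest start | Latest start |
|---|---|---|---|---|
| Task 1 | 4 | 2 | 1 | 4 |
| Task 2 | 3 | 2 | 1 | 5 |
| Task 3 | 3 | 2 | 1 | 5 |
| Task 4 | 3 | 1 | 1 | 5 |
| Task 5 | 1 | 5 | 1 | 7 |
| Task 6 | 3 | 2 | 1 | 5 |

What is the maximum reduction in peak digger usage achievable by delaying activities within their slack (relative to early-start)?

Early-start peak: d1:14  d2:9  d3:9  d4:2  d5:0  d6:0  d7:0 ⇒ 14.
Leveled (Task 1@1, Task 2@1, Task 3@1, Task 4@4, Task 5@7, Task 6@4): d1:6  d2:6  d3:6  d4:5  d5:3  d6:3  d7:5 ⇒ 6.
Reduction 14 − 6 = 8.

8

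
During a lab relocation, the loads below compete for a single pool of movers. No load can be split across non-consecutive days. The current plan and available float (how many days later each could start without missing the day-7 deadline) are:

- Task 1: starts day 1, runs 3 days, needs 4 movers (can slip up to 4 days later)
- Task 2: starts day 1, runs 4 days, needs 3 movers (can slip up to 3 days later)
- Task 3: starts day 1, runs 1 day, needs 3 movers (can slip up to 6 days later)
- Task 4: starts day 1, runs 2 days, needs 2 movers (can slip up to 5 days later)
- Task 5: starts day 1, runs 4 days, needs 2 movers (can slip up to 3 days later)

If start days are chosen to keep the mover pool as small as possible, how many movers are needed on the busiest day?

Early-start (Task 1@1, Task 2@1, Task 3@1, Task 4@1, Task 5@1) gives peak 14: d1:14  d2:11  d3:9  d4:5  d5:0  d6:0  d7:0.
Shift Task 2→4, Task 3→5, Task 4→6.
Schedule Task 1@1, Task 2@4, Task 3@5, Task 4@6, Task 5@1: d1:6  d2:6  d3:6  d4:5  d5:6  d6:5  d7:5 — peak 6.
Total mover-days = 39 over 7 days ⇒ peak ≥ ⌈39/7⌉ = 6, so 6 is optimal.

6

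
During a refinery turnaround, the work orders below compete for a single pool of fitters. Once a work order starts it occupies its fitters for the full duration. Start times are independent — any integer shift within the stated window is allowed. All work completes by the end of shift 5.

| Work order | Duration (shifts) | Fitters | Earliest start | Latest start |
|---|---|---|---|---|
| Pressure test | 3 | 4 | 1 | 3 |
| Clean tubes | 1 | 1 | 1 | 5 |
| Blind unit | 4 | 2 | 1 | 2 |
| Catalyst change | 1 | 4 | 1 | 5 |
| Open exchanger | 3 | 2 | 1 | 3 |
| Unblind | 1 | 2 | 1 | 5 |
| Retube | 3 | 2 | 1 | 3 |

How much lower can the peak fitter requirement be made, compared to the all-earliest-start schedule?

7

Early-start peak: s1:17  s2:10  s3:10  s4:2  s5:0 ⇒ 17.
Leveled (Pressure test@1, Clean tubes@1, Blind unit@1, Catalyst change@2, Open exchanger@3, Unblind@1, Retube@3): s1:9  s2:10  s3:10  s4:6  s5:4 ⇒ 10.
Reduction 17 − 10 = 7.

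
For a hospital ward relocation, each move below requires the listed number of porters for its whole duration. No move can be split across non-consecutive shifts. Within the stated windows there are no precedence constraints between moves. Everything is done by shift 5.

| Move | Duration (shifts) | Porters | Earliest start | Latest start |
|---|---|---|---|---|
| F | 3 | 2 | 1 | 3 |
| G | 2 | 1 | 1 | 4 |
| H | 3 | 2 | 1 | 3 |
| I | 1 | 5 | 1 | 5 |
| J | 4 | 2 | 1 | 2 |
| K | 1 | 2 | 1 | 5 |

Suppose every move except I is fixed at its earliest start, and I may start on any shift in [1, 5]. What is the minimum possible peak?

9

I@1: s1:14  s2:7  s3:6  s4:2  s5:0 → peak 14
I@2: s1:9  s2:12  s3:6  s4:2  s5:0 → peak 12
I@3: s1:9  s2:7  s3:11  s4:2  s5:0 → peak 11
I@4: s1:9  s2:7  s3:6  s4:7  s5:0 → peak 9
I@5: s1:9  s2:7  s3:6  s4:2  s5:5 → peak 9
Best is I@4, peak 9.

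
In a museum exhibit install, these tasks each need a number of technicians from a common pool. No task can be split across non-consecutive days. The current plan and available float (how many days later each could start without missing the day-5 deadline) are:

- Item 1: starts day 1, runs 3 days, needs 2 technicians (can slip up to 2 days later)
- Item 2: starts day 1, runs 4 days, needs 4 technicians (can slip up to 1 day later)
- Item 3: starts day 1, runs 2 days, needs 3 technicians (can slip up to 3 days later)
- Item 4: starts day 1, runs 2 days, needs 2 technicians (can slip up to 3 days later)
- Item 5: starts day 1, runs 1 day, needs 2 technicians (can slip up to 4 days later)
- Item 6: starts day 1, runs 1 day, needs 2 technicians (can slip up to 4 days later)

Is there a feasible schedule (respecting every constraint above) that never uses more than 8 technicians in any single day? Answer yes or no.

yes

Schedule Item 1@1, Item 2@1, Item 3@4, Item 4@1, Item 5@3, Item 6@5: d1:8  d2:8  d3:8  d4:7  d5:5 — peak 8 ≤ 8.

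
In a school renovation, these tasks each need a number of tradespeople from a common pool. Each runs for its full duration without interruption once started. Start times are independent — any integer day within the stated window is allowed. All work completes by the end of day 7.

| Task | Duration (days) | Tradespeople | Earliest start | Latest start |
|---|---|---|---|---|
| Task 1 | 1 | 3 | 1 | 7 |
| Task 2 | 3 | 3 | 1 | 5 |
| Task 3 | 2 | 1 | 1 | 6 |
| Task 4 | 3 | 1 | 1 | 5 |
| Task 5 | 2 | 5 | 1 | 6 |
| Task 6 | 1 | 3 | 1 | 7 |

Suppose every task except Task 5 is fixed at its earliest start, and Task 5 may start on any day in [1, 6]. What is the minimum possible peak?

Task 5@1: d1:16  d2:10  d3:4  d4:0  d5:0  d6:0  d7:0 → peak 16
Task 5@2: d1:11  d2:10  d3:9  d4:0  d5:0  d6:0  d7:0 → peak 11
Task 5@3: d1:11  d2:5  d3:9  d4:5  d5:0  d6:0  d7:0 → peak 11
Task 5@4: d1:11  d2:5  d3:4  d4:5  d5:5  d6:0  d7:0 → peak 11
Task 5@5: d1:11  d2:5  d3:4  d4:0  d5:5  d6:5  d7:0 → peak 11
Task 5@6: d1:11  d2:5  d3:4  d4:0  d5:0  d6:5  d7:5 → peak 11
Best is Task 5@2, peak 11.

11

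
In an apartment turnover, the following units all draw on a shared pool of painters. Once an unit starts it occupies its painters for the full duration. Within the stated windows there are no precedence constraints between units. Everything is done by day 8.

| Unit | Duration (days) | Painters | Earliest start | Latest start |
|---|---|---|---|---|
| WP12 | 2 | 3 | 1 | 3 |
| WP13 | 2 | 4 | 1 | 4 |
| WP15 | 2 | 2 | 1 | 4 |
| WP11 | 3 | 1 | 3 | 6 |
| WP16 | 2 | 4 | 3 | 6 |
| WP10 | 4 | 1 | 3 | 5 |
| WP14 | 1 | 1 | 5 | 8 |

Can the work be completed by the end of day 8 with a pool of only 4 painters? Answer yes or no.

no

Total painter-days = 34; over 8 days the average is 34/8 > 4, so some day must exceed 4.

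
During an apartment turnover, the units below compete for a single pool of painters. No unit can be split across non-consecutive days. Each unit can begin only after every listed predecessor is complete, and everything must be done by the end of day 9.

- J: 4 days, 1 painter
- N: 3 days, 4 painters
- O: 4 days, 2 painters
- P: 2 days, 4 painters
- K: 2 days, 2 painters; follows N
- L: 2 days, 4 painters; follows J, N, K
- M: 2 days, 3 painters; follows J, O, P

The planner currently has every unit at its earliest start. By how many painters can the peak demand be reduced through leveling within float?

Early-start peak: d1:11  d2:11  d3:7  d4:5  d5:5  d6:7  d7:4  d8:0  d9:0 ⇒ 11.
Leveled (J@1, N@1, O@1, P@4, K@5, L@7, M@6): d1:7  d2:7  d3:7  d4:7  d5:6  d6:5  d7:7  d8:4  d9:0 ⇒ 7.
Reduction 11 − 7 = 4.

4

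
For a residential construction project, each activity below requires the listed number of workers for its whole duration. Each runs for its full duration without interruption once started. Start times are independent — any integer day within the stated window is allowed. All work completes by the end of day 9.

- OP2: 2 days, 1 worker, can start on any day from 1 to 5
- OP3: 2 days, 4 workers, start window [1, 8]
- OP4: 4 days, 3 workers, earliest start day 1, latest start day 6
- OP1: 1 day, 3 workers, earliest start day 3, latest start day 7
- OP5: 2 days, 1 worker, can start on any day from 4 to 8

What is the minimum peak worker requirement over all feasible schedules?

Early-start (OP2@1, OP3@1, OP4@1, OP1@3, OP5@4) gives peak 8: d1:8  d2:8  d3:6  d4:4  d5:1  d6:0  d7:0  d8:0  d9:0.
Shift OP3→3, OP4→6, OP1→5, OP5→5.
Schedule OP2@1, OP3@3, OP4@6, OP1@5, OP5@5: d1:1  d2:1  d3:4  d4:4  d5:4  d6:4  d7:3  d8:3  d9:3 — peak 4.

4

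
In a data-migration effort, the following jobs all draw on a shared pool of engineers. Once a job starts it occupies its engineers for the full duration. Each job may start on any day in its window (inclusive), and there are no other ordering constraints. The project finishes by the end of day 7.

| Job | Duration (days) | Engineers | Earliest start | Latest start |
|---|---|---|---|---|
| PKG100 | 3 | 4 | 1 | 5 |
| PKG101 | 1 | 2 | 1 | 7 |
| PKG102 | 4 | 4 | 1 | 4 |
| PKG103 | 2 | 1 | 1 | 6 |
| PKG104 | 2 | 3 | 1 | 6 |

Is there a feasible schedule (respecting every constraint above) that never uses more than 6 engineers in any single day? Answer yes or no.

no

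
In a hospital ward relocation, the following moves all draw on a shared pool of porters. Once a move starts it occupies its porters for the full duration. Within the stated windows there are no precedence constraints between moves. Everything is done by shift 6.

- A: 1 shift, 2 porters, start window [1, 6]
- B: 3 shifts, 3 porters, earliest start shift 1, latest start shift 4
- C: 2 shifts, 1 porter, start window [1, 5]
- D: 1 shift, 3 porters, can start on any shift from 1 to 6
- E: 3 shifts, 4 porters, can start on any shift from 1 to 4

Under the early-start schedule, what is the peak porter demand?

13

Early-start schedule: A@1, B@1, C@1, D@1, E@1.
Load per shift: shift 1: 13, shift 2: 8, shift 3: 7, shift 4: 0, shift 5: 0, shift 6: 0.
Peak is 13.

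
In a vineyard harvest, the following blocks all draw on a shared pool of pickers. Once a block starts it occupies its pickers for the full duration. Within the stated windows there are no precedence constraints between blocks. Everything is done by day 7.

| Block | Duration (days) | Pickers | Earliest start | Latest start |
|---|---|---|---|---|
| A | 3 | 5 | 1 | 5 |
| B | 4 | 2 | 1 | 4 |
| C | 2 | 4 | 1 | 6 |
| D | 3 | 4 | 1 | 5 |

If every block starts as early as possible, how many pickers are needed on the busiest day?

15

Early-start schedule: A@1, B@1, C@1, D@1.
Load per day: day 1: 15, day 2: 15, day 3: 11, day 4: 2, day 5: 0, day 6: 0, day 7: 0.
Peak is 15.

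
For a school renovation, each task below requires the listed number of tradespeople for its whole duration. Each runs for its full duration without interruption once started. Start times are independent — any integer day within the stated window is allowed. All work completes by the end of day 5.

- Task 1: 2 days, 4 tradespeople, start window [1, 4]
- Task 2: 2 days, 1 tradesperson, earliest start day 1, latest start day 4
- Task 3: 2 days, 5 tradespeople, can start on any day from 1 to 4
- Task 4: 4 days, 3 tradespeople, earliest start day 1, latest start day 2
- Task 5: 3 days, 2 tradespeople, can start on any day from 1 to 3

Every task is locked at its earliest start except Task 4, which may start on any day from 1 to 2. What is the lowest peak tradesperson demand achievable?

15

Task 4@1: d1:15  d2:15  d3:5  d4:3  d5:0 → peak 15
Task 4@2: d1:12  d2:15  d3:5  d4:3  d5:3 → peak 15
Best is Task 4@1, peak 15.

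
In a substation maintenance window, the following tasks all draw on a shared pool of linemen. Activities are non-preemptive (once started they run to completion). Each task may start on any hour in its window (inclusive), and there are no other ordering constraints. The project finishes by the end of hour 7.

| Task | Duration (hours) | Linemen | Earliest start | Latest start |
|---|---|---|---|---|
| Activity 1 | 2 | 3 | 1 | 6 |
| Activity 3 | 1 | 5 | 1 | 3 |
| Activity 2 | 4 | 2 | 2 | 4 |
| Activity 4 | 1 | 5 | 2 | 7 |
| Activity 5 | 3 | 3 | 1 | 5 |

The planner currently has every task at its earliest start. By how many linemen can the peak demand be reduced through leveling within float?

8

Early-start peak: h1:11  h2:13  h3:5  h4:2  h5:2  h6:0  h7:0 ⇒ 13.
Leveled (Activity 1@2, Activity 3@1, Activity 2@2, Activity 4@7, Activity 5@4): h1:5  h2:5  h3:5  h4:5  h5:5  h6:3  h7:5 ⇒ 5.
Reduction 13 − 5 = 8.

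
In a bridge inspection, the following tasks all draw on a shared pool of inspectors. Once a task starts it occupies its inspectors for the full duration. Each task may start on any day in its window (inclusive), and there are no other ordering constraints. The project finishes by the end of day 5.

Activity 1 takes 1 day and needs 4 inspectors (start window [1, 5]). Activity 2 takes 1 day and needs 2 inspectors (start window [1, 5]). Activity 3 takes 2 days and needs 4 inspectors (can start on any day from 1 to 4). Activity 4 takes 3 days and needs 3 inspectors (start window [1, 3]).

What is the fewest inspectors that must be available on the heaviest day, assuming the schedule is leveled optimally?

Early-start (Activity 1@1, Activity 2@1, Activity 3@1, Activity 4@1) gives peak 13: d1:13  d2:7  d3:3  d4:0  d5:0.
Shift Activity 3→2, Activity 4→2.
Schedule Activity 1@1, Activity 2@1, Activity 3@2, Activity 4@2: d1:6  d2:7  d3:7  d4:3  d5:0 — peak 7.

7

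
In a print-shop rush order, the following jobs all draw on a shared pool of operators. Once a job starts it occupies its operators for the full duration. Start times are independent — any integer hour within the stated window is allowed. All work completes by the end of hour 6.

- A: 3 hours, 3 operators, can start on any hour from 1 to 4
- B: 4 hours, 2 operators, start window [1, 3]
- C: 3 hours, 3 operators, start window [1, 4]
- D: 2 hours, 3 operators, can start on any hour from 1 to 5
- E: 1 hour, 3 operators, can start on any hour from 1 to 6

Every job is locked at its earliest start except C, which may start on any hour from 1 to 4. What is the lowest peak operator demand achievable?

11

C@1: h1:14  h2:11  h3:8  h4:2  h5:0  h6:0 → peak 14
C@2: h1:11  h2:11  h3:8  h4:5  h5:0  h6:0 → peak 11
C@3: h1:11  h2:8  h3:8  h4:5  h5:3  h6:0 → peak 11
C@4: h1:11  h2:8  h3:5  h4:5  h5:3  h6:3 → peak 11
Best is C@2, peak 11.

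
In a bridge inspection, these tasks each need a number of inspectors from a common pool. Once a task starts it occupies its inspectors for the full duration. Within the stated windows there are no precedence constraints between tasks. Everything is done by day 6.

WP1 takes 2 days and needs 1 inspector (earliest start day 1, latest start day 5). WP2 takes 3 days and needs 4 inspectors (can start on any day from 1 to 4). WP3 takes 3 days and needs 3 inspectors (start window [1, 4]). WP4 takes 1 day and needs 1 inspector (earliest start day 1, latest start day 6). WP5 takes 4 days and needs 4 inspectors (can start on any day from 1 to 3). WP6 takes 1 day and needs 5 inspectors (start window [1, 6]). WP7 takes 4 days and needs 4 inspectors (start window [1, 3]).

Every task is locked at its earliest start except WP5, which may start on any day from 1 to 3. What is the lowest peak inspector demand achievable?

WP5@1: d1:22  d2:16  d3:15  d4:8  d5:0  d6:0 → peak 22
WP5@2: d1:18  d2:16  d3:15  d4:8  d5:4  d6:0 → peak 18
WP5@3: d1:18  d2:12  d3:15  d4:8  d5:4  d6:4 → peak 18
Best is WP5@2, peak 18.

18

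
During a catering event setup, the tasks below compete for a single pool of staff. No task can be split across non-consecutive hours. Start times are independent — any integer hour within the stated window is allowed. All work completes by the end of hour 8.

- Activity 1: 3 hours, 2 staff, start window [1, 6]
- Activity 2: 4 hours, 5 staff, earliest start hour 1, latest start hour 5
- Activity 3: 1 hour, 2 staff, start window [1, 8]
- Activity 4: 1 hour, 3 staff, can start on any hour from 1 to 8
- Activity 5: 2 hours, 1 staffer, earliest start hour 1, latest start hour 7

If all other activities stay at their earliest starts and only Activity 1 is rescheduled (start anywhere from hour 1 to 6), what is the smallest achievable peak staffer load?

Activity 1@1: h1:13  h2:8  h3:7  h4:5  h5:0  h6:0  h7:0  h8:0 → peak 13
Activity 1@2: h1:11  h2:8  h3:7  h4:7  h5:0  h6:0  h7:0  h8:0 → peak 11
Activity 1@3: h1:11  h2:6  h3:7  h4:7  h5:2  h6:0  h7:0  h8:0 → peak 11
Activity 1@4: h1:11  h2:6  h3:5  h4:7  h5:2  h6:2  h7:0  h8:0 → peak 11
Activity 1@5: h1:11  h2:6  h3:5  h4:5  h5:2  h6:2  h7:2  h8:0 → peak 11
Activity 1@6: h1:11  h2:6  h3:5  h4:5  h5:0  h6:2  h7:2  h8:2 → peak 11
Best is Activity 1@2, peak 11.

11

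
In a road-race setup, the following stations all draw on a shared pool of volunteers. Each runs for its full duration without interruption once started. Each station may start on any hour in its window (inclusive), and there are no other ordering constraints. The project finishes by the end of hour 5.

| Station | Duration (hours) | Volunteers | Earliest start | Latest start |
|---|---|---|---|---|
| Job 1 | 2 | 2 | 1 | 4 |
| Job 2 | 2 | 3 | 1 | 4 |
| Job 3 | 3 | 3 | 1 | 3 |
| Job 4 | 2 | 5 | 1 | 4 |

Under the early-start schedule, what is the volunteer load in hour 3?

3

At early start, hour 3 has: Job 3.
Demand: 3 = 3.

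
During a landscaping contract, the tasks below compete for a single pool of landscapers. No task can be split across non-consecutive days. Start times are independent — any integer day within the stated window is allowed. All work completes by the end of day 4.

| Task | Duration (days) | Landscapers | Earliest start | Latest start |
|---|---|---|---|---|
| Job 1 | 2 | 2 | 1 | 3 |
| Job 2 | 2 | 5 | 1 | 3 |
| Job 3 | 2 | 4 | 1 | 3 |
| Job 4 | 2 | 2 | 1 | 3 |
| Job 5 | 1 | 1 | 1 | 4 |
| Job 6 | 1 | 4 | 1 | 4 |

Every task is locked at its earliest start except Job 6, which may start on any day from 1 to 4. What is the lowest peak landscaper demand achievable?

Job 6@1: d1:18  d2:13  d3:0  d4:0 → peak 18
Job 6@2: d1:14  d2:17  d3:0  d4:0 → peak 17
Job 6@3: d1:14  d2:13  d3:4  d4:0 → peak 14
Job 6@4: d1:14  d2:13  d3:0  d4:4 → peak 14
Best is Job 6@3, peak 14.

14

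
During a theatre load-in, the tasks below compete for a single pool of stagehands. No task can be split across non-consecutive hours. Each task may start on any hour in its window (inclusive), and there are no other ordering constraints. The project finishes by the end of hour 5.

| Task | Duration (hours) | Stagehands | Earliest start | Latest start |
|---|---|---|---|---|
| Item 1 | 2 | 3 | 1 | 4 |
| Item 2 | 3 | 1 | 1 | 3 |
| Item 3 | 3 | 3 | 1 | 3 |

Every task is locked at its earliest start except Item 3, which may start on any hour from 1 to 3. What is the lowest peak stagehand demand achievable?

4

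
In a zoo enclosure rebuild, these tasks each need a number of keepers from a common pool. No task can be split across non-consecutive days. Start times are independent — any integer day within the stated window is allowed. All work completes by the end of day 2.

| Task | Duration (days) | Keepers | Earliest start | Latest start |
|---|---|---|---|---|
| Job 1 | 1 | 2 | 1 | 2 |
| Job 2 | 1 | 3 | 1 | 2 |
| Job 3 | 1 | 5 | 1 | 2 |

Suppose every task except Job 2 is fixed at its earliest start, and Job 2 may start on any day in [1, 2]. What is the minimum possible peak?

Job 2@1: d1:10  d2:0 → peak 10
Job 2@2: d1:7  d2:3 → peak 7
Best is Job 2@2, peak 7.

7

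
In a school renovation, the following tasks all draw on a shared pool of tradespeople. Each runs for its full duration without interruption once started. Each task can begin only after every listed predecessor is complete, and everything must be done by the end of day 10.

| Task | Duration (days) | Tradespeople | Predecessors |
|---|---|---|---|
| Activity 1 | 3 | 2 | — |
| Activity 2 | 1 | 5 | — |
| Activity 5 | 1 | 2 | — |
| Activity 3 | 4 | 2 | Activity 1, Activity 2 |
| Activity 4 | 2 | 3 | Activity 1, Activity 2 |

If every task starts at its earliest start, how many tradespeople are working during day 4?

At early start, day 4 has: Activity 3, Activity 4.
Demand: 2 + 3 = 5.

5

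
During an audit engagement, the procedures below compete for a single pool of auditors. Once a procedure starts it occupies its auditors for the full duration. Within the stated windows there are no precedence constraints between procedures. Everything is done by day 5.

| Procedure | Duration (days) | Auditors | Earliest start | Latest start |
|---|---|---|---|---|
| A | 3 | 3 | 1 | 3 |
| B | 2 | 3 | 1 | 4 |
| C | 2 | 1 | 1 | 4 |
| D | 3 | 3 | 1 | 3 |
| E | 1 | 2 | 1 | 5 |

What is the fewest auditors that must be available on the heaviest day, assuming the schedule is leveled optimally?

Early-start (A@1, B@1, C@1, D@1, E@1) gives peak 12: d1:12  d2:10  d3:6  d4:0  d5:0.
Shift C→4, D→3, E→4.
Schedule A@1, B@1, C@4, D@3, E@4: d1:6  d2:6  d3:6  d4:6  d5:4 — peak 6.
Total auditor-days = 28 over 5 days ⇒ peak ≥ ⌈28/5⌉ = 6, so 6 is optimal.

6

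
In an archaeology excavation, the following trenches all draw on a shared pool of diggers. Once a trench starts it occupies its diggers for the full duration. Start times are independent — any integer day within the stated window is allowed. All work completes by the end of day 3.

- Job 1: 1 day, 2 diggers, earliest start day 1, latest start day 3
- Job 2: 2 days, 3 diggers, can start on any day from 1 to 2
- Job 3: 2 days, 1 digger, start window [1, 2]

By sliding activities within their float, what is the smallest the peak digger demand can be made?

Early-start (Job 1@1, Job 2@1, Job 3@1) gives peak 6: d1:6  d2:4  d3:0.
Shift Job 2→2.
Schedule Job 1@1, Job 2@2, Job 3@1: d1:3  d2:4  d3:3 — peak 4.
Total digger-days = 10 over 3 days ⇒ peak ≥ ⌈10/3⌉ = 4, so 4 is optimal.

4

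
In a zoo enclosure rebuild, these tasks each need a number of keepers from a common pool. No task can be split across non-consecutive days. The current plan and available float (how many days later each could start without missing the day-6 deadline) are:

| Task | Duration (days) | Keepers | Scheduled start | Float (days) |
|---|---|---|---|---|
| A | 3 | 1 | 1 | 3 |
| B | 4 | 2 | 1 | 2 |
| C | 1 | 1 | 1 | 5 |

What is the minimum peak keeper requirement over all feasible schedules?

3

Early-start (A@1, B@1, C@1) gives peak 4: d1:4  d2:3  d3:3  d4:2  d5:0  d6:0.
Shift C→4.
Schedule A@1, B@1, C@4: d1:3  d2:3  d3:3  d4:3  d5:0  d6:0 — peak 3.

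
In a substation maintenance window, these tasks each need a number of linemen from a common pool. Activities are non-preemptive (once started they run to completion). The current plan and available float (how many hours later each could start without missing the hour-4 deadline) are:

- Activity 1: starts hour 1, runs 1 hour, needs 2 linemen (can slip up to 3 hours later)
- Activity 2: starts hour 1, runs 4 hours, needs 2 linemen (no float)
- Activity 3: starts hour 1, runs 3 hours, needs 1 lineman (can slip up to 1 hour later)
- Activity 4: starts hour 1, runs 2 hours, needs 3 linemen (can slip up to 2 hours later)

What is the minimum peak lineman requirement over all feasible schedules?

Early-start (Activity 1@1, Activity 2@1, Activity 3@1, Activity 4@1) gives peak 8: h1:8  h2:6  h3:3  h4:2.
Shift Activity 4→2.
Schedule Activity 1@1, Activity 2@1, Activity 3@1, Activity 4@2: h1:5  h2:6  h3:6  h4:2 — peak 6.
No arrangement of the 24 feasible schedules does better.

6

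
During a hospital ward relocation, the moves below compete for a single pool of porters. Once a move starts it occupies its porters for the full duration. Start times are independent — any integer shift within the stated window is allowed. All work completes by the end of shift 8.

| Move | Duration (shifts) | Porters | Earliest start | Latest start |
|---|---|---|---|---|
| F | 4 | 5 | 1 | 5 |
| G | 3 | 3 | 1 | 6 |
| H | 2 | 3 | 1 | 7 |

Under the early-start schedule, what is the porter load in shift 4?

5

At early start, shift 4 has: F.
Demand: 5 = 5.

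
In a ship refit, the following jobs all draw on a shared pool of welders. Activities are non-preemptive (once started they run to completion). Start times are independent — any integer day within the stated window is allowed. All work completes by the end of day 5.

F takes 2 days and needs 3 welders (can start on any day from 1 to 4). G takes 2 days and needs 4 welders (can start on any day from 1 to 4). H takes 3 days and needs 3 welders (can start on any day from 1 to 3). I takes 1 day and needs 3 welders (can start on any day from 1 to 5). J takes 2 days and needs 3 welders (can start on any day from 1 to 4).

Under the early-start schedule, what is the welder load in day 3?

3

At early start, day 3 has: H.
Demand: 3 = 3.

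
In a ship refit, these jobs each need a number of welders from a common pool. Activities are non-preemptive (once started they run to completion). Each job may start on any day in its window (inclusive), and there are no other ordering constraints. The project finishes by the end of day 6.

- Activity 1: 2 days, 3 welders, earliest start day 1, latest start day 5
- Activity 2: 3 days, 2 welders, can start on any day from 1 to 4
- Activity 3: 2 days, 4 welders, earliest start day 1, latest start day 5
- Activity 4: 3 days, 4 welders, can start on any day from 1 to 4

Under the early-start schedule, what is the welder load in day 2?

13

At early start, day 2 has: Activity 1, Activity 2, Activity 3, Activity 4.
Demand: 3 + 2 + 4 + 4 = 13.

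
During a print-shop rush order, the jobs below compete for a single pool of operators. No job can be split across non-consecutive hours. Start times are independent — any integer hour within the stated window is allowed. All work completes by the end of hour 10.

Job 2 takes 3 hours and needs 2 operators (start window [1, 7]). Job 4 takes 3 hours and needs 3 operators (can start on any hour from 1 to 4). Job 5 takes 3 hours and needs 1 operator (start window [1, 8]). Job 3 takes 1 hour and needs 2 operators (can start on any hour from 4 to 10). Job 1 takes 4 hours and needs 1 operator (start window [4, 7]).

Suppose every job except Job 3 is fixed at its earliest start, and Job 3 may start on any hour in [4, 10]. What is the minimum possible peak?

6

Job 3@4: h1:6  h2:6  h3:6  h4:3  h5:1  h6:1  h7:1  h8:0  h9:0  h10:0 → peak 6
Job 3@5: h1:6  h2:6  h3:6  h4:1  h5:3  h6:1  h7:1  h8:0  h9:0  h10:0 → peak 6
Job 3@6: h1:6  h2:6  h3:6  h4:1  h5:1  h6:3  h7:1  h8:0  h9:0  h10:0 → peak 6
Job 3@7: h1:6  h2:6  h3:6  h4:1  h5:1  h6:1  h7:3  h8:0  h9:0  h10:0 → peak 6
Job 3@8: h1:6  h2:6  h3:6  h4:1  h5:1  h6:1  h7:1  h8:2  h9:0  h10:0 → peak 6
Job 3@9: h1:6  h2:6  h3:6  h4:1  h5:1  h6:1  h7:1  h8:0  h9:2  h10:0 → peak 6
Job 3@10: h1:6  h2:6  h3:6  h4:1  h5:1  h6:1  h7:1  h8:0  h9:0  h10:2 → peak 6
Best is Job 3@4, peak 6.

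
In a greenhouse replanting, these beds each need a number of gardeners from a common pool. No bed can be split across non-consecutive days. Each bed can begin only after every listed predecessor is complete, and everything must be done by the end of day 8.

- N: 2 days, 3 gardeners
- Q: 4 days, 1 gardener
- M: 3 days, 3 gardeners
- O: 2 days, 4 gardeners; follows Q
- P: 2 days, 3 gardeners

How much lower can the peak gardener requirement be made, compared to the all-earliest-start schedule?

Early-start peak: d1:10  d2:10  d3:4  d4:1  d5:4  d6:4  d7:0  d8:0 ⇒ 10.
Leveled (N@1, Q@1, M@3, O@7, P@5): d1:4  d2:4  d3:4  d4:4  d5:6  d6:3  d7:4  d8:4 ⇒ 6.
Reduction 10 − 6 = 4.

4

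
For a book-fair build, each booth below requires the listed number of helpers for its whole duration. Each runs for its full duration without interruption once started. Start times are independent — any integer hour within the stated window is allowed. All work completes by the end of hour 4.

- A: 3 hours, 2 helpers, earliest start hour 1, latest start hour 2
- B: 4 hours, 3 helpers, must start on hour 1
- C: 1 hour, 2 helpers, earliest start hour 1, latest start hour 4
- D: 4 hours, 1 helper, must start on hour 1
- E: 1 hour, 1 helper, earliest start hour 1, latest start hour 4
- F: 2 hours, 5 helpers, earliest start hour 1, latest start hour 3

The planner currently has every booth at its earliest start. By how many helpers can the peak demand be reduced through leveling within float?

Early-start peak: h1:14  h2:11  h3:6  h4:4 ⇒ 14.
Leveled (A@1, B@1, C@1, D@1, E@1, F@2): h1:9  h2:11  h3:11  h4:4 ⇒ 11.
Reduction 14 − 11 = 3.

3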